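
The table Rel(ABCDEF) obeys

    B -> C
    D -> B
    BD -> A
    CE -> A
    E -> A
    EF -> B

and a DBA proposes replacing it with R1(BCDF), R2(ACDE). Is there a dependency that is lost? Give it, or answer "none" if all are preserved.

Check EF → B: no single fragment contains all of {BEF}, and the restricted closure of {EF} across the fragments never reaches {B}.
B → C is preserved.
D → B is preserved.
BD → A is preserved.
CE → A is preserved.
E → A is preserved.

EF -> B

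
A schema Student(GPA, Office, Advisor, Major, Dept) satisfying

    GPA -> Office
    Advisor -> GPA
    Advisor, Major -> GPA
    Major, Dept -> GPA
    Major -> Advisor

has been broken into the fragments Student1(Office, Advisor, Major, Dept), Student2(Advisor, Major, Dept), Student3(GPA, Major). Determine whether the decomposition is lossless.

Yes

Chase test. Columns are GPA, Office, Advisor, Major, Dept; row i has aⱼ where attribute j ∈ Studenti, else bᵢⱼ.
Initial tableau (one row per fragment):
  row 1: b11 a2 a3 a4 a5
  row 2: b21 b22 a3 a4 a5
  row 3: a1 b32 b33 a4 b35
Rows 1 and 2 agree on Advisor; apply Advisor→GPA and equate their GPA entries.
Rows 1 and 3 agree on Major; apply Major→Advisor and equate their Advisor entries.
Rows 1 and 2 agree on GPA; apply GPA→Office and equate their Office entries.
Rows 1 and 3 agree on Advisor; apply Advisor→GPA and equate their GPA entries.
Rows 1 and 3 agree on GPA; apply GPA→Office and equate their Office entries.
Row 1 is now all distinguished symbols — the join is lossless.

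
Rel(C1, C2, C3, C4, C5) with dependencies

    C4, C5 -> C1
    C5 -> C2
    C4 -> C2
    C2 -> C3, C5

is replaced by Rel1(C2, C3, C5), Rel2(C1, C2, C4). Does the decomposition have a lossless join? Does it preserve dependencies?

Lossless test: (C2)⁺ = {C2, C3, C5}, which contains all of one fragment — lossless.
Dependency preservation: C4, C5 → C1 is not contained in any single fragment, but the restricted closure of its left-hand side across the fragments still reaches the right-hand side; the remaining FDs each lie inside some fragment. All dependencies are preserved.

lossless and dependency-preserving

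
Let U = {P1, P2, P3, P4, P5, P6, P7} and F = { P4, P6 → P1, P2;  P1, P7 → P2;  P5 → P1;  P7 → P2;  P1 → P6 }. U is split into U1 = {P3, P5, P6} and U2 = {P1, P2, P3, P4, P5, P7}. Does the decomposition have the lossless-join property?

Common attributes: U1 ∩ U2 = {P3, P5}.
Closure of {P3, P5}: P5 → P1 applies, adding P1; P1 → P6 applies, adding P6. So (P3, P5)⁺ = {P1, P3, P5, P6}.
This closure contains every attribute of U1, so U1 ∩ U2 → U1. The join is lossless.

Yes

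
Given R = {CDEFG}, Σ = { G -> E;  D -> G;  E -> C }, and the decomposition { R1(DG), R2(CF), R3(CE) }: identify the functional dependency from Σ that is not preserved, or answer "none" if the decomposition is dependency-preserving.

G -> E

Check G → E: no single fragment contains all of {EG}, and the restricted closure of {G} across the fragments never reaches {E}.
D → G is preserved.
E → C is preserved.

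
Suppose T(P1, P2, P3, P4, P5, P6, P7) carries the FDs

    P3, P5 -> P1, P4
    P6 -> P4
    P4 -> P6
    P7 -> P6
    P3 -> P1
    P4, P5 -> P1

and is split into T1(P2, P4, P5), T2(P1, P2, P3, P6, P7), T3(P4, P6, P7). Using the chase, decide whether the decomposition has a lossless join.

Chase test. Columns are P1, P2, P3, P4, P5, P6, P7; row i has aⱼ where attribute j ∈ Ti, else bᵢⱼ.
Initial tableau (one row per fragment):
  row 1: b11 a2 b13 a4 a5 b16 b17
  row 2: a1 a2 a3 b24 b25 a6 a7
  row 3: b31 b32 b33 a4 b35 a6 a7
Rows 2 and 3 agree on P6; apply P6→P4 and equate their P4 entries.
Rows 1 and 2 agree on P4; apply P4→P6 and equate their P6 entries.
No row becomes fully distinguished — the join is lossy.

No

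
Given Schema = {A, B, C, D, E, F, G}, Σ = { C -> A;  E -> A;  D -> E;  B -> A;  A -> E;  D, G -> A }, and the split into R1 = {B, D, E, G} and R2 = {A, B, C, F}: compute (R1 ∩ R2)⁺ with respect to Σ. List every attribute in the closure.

R1 ∩ R2 = {B}.
B → A applies, adding A
A → E applies, adding E
Closure: {A, B, E}.

A, B, E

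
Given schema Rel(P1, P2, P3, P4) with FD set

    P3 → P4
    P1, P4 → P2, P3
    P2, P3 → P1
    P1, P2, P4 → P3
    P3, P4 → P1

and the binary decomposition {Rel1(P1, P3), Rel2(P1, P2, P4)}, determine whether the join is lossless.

Common attributes: Rel1 ∩ Rel2 = {P1}.
No dependency enlarges {P1}, so (P1)⁺ = {P1}.
The closure contains neither all of Rel1 = {P1, P3} nor all of Rel2 = {P1, P2, P4}, so the common attributes are not a superkey of either fragment. The join is lossy.

No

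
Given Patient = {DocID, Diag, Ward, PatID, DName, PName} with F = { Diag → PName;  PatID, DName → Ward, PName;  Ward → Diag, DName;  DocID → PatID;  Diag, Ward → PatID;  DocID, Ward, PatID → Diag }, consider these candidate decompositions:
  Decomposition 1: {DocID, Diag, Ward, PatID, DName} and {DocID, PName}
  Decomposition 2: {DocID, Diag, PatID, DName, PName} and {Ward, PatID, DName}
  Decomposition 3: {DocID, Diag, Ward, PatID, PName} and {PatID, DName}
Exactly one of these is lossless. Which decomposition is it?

Decomposition 2

Decomposition 1: common = {DocID}, closure = {DocID, PatID} → lossy.
Decomposition 2: common = {PatID, DName}, closure = {Diag, Ward, PatID, DName, PName} → lossless.
Decomposition 3: common = {PatID}, closure = {PatID} → lossy.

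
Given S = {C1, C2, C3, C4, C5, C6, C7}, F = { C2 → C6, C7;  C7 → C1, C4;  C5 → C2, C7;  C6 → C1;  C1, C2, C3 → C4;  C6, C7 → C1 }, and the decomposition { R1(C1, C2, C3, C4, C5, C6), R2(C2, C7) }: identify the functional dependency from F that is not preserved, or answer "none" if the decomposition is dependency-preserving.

C7 → C1, C4

Check C7 → C1, C4: no single fragment contains all of {C1, C4, C7}, and the restricted closure of {C7} across the fragments never reaches {C1, C4}.
C2 → C6, C7 is preserved.
C5 → C2, C7 is preserved.
C6 → C1 is preserved.
C1, C2, C3 → C4 is preserved.
C6, C7 → C1 is preserved.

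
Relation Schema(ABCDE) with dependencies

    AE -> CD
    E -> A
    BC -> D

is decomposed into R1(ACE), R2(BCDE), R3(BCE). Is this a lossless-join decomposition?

Yes

Chase test. Columns are ABCDE; row i has aⱼ where attribute j ∈ Ri, else bᵢⱼ.
Initial tableau (one row per fragment):
  row 1: a1 b12 a3 b14 a5
  row 2: b21 a2 a3 a4 a5
  row 3: b31 a2 a3 b34 a5
Rows 1 and 2 agree on E; apply E→A and equate their A entries.
Rows 1 and 3 agree on E; apply E→A and equate their A entries.
Rows 2 and 3 agree on BC; apply BC→D and equate their D entries.
Rows 1 and 2 agree on AE; apply AE→CD and equate their CD entries.
Row 2 is now all distinguished symbols — the join is lossless.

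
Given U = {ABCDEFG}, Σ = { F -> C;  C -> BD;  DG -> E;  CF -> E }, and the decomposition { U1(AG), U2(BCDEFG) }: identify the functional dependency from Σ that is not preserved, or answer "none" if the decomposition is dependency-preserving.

none

F → C lies within U2.
C → BD lies within U2.
DG → E lies within U2.
CF → E lies within U2.
Every dependency is enforceable on the fragments, so the decomposition is dependency-preserving.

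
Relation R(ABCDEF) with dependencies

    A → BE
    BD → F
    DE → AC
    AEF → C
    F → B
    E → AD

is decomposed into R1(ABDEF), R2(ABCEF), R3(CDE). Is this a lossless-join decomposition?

Yes

Chase test. Columns are ABCDEF; row i has aⱼ where attribute j ∈ Ri, else bᵢⱼ.
Initial tableau (one row per fragment):
  row 1: a1 a2 b13 a4 a5 a6
  row 2: a1 a2 a3 b24 a5 a6
  row 3: b31 b32 a3 a4 a5 b36
Rows 1 and 3 agree on DE; apply DE→AC and equate their AC entries.
Rows 1 and 2 agree on E; apply E→AD and equate their AD entries.
Rows 1 and 3 agree on A; apply A→BE and equate their BE entries.
Rows 1 and 3 agree on BD; apply BD→F and equate their F entries.
Row 1 is now all distinguished symbols — the join is lossless.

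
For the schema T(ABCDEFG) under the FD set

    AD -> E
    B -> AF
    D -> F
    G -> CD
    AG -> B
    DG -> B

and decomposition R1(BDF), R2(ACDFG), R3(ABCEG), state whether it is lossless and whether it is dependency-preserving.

lossless but not dependency-preserving

Lossless test (chase): Rows 1 and 3 agree on B; apply B→AF and equate their AF entries. Rows 2 and 3 agree on G; apply G→CD and equate their CD entries. Rows 2 and 3 agree on AG; apply AG→B and equate their B entries. Rows 1 and 2 agree on AD; apply AD→E and equate their E entries. Rows 1 and 3 agree on AD; apply AD→E and equate their E entries. Row 2 is now all distinguished symbols — the join is lossless.
Dependency preservation: the restricted closure of {AD} across the fragments never reaches {E}, so AD → E cannot be enforced without a join — not preserved.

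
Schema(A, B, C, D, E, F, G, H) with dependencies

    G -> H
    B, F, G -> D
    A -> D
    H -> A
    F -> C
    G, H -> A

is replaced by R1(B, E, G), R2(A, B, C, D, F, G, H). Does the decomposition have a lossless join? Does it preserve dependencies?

Lossless test: (B, G)⁺ = {A, B, D, G, H}, which is a superkey of neither fragment — lossy.
Dependency preservation: every FD's attributes lie within a single fragment, so each can be enforced locally — preserved.

lossy but dependency-preserving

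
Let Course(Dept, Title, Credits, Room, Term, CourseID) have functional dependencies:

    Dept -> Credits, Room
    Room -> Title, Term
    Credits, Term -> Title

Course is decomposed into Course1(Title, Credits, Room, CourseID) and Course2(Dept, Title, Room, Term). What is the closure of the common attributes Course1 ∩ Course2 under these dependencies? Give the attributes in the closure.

Course1 ∩ Course2 = {Title, Room}.
Room → Title, Term applies, adding Term
Closure: {Title, Room, Term}.

Title, Room, Term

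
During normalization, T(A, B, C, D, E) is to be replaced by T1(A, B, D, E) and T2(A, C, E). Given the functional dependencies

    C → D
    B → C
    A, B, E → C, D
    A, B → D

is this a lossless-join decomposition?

Common attributes: T1 ∩ T2 = {A, E}.
No dependency enlarges {A, E}, so (A, E)⁺ = {A, E}.
The closure contains neither all of T1 = {A, B, D, E} nor all of T2 = {A, C, E}, so the common attributes are not a superkey of either fragment. The join is lossy.

No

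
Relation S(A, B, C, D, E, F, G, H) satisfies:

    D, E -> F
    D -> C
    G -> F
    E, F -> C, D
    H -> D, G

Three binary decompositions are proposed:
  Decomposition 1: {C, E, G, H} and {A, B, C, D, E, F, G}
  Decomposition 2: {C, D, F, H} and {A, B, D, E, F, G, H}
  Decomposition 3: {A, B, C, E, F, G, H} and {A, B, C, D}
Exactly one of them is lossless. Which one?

Decomposition 2

Decomposition 1: common = {C, E, G}, closure = {C, D, E, F, G} → lossy.
Decomposition 2: common = {D, F, H}, closure = {C, D, F, G, H} → lossless.
Decomposition 3: common = {A, B, C}, closure = {A, B, C} → lossy.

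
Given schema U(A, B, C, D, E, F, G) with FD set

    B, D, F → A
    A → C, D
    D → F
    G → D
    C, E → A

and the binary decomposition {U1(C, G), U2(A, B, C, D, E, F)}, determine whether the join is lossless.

Common attributes: U1 ∩ U2 = {C}.
No dependency enlarges {C}, so (C)⁺ = {C}.
The closure contains neither all of U1 = {C, G} nor all of U2 = {A, B, C, D, E, F}, so the common attributes are not a superkey of either fragment. The join is lossy.

No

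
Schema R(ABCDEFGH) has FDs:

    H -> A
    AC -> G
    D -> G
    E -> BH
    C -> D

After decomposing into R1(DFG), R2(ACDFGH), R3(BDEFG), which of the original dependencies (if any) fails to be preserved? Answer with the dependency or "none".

Check E → BH: no single fragment contains all of {BEH}, and the restricted closure of {E} across the fragments never reaches {BH}.
H → A is preserved.
AC → G is preserved.
D → G is preserved.
C → D is preserved.

E -> BH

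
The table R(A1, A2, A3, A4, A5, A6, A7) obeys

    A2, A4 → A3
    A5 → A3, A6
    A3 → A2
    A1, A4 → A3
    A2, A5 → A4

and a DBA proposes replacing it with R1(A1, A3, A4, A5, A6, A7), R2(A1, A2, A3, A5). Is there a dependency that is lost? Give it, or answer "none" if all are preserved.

A2, A4 → A3

Check A2, A4 → A3: no single fragment contains all of {A2, A3, A4}, and the restricted closure of {A2, A4} across the fragments never reaches {A3}.
A5 → A3, A6 is preserved.
A3 → A2 is preserved.
A1, A4 → A3 is preserved.
A2, A5 → A4 is preserved.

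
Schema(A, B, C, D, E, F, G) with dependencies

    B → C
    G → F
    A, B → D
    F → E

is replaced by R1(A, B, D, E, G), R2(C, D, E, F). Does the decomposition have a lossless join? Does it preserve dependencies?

lossy and not dependency-preserving

Lossless test: (D, E)⁺ = {D, E}, which is a superkey of neither fragment — lossy.
Dependency preservation: the restricted closure of {B} across the fragments never reaches {C}, so B → C cannot be enforced without a join — not preserved.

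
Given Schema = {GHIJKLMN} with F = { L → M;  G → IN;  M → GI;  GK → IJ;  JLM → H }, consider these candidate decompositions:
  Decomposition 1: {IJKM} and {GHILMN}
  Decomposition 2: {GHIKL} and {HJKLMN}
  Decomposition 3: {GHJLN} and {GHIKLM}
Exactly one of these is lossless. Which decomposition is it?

Decomposition 2

Decomposition 1: common = {IM}, closure = {GIMN} → lossy.
Decomposition 2: common = {HKL}, closure = {GHIJKLMN} → lossless.
Decomposition 3: common = {GHL}, closure = {GHILMN} → lossy.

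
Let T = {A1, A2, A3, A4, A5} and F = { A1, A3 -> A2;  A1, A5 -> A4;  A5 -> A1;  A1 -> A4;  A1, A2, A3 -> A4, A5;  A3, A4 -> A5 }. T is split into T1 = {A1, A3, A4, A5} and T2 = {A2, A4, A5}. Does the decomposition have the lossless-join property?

Common attributes: T1 ∩ T2 = {A4, A5}.
Closure of {A4, A5}: A5 → A1 applies, adding A1. So (A4, A5)⁺ = {A1, A4, A5}.
The closure contains neither all of T1 = {A1, A3, A4, A5} nor all of T2 = {A2, A4, A5}, so the common attributes are not a superkey of either fragment. The join is lossy.

No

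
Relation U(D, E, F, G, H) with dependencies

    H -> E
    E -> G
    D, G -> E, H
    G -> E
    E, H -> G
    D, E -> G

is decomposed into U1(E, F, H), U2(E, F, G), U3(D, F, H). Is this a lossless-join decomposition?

Chase test. Columns are D, E, F, G, H; row i has aⱼ where attribute j ∈ Ui, else bᵢⱼ.
Initial tableau (one row per fragment):
  row 1: b11 a2 a3 b14 a5
  row 2: b21 a2 a3 a4 b25
  row 3: a1 b32 a3 b34 a5
Rows 1 and 3 agree on H; apply H→E and equate their E entries.
Rows 1 and 2 agree on E; apply E→G and equate their G entries.
Rows 1 and 3 agree on E; apply E→G and equate their G entries.
Row 3 is now all distinguished symbols — the join is lossless.

Yes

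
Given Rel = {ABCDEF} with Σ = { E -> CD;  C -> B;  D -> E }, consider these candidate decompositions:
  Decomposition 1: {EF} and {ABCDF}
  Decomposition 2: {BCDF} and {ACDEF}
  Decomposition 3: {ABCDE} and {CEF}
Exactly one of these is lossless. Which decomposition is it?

Decomposition 2

Decomposition 1: common = {F}, closure = {F} → lossy.
Decomposition 2: common = {CDF}, closure = {BCDEF} → lossless.
Decomposition 3: common = {CE}, closure = {BCDE} → lossy.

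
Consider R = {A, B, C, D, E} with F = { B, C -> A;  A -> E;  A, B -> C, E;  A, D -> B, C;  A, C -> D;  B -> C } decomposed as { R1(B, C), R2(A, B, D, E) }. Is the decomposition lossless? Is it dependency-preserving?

lossless but not dependency-preserving

Lossless test: (B)⁺ = {A, B, C, D, E}, which contains all of one fragment — lossless.
Dependency preservation: the restricted closure of {A, C} across the fragments never reaches {D}, so A, C → D cannot be enforced without a join — not preserved.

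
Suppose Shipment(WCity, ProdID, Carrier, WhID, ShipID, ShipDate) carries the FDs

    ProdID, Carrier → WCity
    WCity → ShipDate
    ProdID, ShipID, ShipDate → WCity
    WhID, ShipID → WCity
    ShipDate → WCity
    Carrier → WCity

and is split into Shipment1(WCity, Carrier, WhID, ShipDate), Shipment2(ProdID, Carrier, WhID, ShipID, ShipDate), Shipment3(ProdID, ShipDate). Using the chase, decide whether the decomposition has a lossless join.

Chase test. Columns are WCity, ProdID, Carrier, WhID, ShipID, ShipDate; row i has aⱼ where attribute j ∈ Shipmenti, else bᵢⱼ.
Initial tableau (one row per fragment):
  row 1: a1 b12 a3 a4 b15 a6
  row 2: b21 a2 a3 a4 a5 a6
  row 3: b31 a2 b33 b34 b35 a6
Rows 1 and 2 agree on ShipDate; apply ShipDate→WCity and equate their WCity entries.
Rows 1 and 3 agree on ShipDate; apply ShipDate→WCity and equate their WCity entries.
Row 2 is now all distinguished symbols — the join is lossless.

Yes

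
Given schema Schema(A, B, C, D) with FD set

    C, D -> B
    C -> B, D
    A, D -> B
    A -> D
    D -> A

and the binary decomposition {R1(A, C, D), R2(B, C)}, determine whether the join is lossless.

Yes

Common attributes: R1 ∩ R2 = {C}.
Closure of {C}: C → B, D applies, adding B, D; D → A applies, adding A. So (C)⁺ = {A, B, C, D}.
This closure contains every attribute of R1, so R1 ∩ R2 → R1. The join is lossless.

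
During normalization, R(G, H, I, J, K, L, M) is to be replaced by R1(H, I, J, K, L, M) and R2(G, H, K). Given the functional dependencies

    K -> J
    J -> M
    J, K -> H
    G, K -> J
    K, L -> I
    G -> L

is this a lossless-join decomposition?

No

Common attributes: R1 ∩ R2 = {H, K}.
Closure of {H, K}: K → J applies, adding J; J → M applies, adding M. So (H, K)⁺ = {H, J, K, M}.
The closure contains neither all of R1 = {H, I, J, K, L, M} nor all of R2 = {G, H, K}, so the common attributes are not a superkey of either fragment. The join is lossy.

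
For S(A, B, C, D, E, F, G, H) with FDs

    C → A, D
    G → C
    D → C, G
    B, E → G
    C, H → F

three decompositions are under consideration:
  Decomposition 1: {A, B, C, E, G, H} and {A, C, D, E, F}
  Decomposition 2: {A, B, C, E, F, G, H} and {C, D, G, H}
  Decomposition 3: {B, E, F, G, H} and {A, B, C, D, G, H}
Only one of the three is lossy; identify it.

Decomposition 1

Decomposition 1: common = {A, C, E}, closure = {A, C, D, E, G} → lossy.
Decomposition 2: common = {C, G, H}, closure = {A, C, D, F, G, H} → lossless.
Decomposition 3: common = {B, G, H}, closure = {A, B, C, D, F, G, H} → lossless.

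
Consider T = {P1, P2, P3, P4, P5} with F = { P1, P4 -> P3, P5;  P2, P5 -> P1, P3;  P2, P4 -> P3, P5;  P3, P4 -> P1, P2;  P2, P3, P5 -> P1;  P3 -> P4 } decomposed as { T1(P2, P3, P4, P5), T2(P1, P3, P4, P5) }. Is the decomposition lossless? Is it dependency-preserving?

lossless and dependency-preserving

Lossless test: (P3, P4, P5)⁺ = {P1, P2, P3, P4, P5}, which contains all of one fragment — lossless.
Dependency preservation: P2, P5 → P1, P3; P3, P4 → P1, P2; P2, P3, P5 → P1 are not contained in any single fragment, but the restricted closure of each left-hand side across the fragments still reaches the right-hand side; the remaining FDs each lie inside some fragment. All dependencies are preserved.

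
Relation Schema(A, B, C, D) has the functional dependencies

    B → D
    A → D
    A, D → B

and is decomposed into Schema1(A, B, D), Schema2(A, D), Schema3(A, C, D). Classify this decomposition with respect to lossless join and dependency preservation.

lossless and dependency-preserving

Lossless test (chase): Rows 1 and 2 agree on A, D; apply A, D→B and equate their B entries. Rows 1 and 3 agree on A, D; apply A, D→B and equate their B entries. Row 3 is now all distinguished symbols — the join is lossless.
Dependency preservation: every FD's attributes lie within a single fragment, so each can be enforced locally — preserved.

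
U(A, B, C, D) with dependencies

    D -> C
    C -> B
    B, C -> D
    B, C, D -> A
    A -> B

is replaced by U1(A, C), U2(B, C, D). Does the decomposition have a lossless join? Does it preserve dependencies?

Lossless test: (C)⁺ = {A, B, C, D}, which contains all of one fragment — lossless.
Dependency preservation: the restricted closure of {A} across the fragments never reaches {B}, so A → B cannot be enforced without a join — not preserved.

lossless but not dependency-preserving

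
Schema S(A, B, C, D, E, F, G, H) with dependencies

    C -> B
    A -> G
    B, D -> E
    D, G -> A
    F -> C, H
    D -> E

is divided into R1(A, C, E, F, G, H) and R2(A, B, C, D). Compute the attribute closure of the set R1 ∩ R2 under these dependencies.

R1 ∩ R2 = {A, C}.
C → B applies, adding B
A → G applies, adding G
Closure: {A, B, C, G}.

A, B, C, G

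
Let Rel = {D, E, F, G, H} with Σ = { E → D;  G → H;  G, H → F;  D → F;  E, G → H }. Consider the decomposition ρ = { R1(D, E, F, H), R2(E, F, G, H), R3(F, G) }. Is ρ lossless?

Chase test. Columns are D, E, F, G, H; row i has aⱼ where attribute j ∈ Ri, else bᵢⱼ.
Initial tableau (one row per fragment):
  row 1: a1 a2 a3 b14 a5
  row 2: b21 a2 a3 a4 a5
  row 3: b31 b32 a3 a4 b35
Rows 1 and 2 agree on E; apply E→D and equate their D entries.
Rows 2 and 3 agree on G; apply G→H and equate their H entries.
Row 2 is now all distinguished symbols — the join is lossless.

Yes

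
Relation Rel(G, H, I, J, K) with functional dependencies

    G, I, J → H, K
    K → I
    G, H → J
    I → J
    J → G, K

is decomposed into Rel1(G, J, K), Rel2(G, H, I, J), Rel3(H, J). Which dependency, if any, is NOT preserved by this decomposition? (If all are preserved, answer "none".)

G, I, J → H, K: restricted closure across fragments reaches H, K.
K → I: restricted closure across fragments reaches I.
G, H → J lies within Rel2.
I → J lies within Rel2.
J → G, K lies within Rel1.
Every dependency is enforceable on the fragments, so the decomposition is dependency-preserving.

none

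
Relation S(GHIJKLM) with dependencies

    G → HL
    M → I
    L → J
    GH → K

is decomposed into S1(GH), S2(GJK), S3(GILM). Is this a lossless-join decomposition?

Yes

Chase test. Columns are GHIJKLM; row i has aⱼ where attribute j ∈ Si, else bᵢⱼ.
Initial tableau (one row per fragment):
  row 1: a1 a2 b13 b14 b15 b16 b17
  row 2: a1 b22 b23 a4 a5 b26 b27
  row 3: a1 b32 a3 b34 b35 a6 a7
Rows 1 and 2 agree on G; apply G→HL and equate their HL entries.
Rows 1 and 3 agree on G; apply G→HL and equate their HL entries.
Rows 1 and 2 agree on L; apply L→J and equate their J entries.
Rows 1 and 3 agree on L; apply L→J and equate their J entries.
Rows 1 and 2 agree on GH; apply GH→K and equate their K entries.
Rows 1 and 3 agree on GH; apply GH→K and equate their K entries.
Row 3 is now all distinguished symbols — the join is lossless.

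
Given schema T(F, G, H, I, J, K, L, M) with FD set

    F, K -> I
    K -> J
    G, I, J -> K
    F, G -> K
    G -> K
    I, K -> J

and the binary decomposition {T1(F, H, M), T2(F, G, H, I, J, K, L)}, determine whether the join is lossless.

No

Common attributes: T1 ∩ T2 = {F, H}.
No dependency enlarges {F, H}, so (F, H)⁺ = {F, H}.
The closure contains neither all of T1 = {F, H, M} nor all of T2 = {F, G, H, I, J, K, L}, so the common attributes are not a superkey of either fragment. The join is lossy.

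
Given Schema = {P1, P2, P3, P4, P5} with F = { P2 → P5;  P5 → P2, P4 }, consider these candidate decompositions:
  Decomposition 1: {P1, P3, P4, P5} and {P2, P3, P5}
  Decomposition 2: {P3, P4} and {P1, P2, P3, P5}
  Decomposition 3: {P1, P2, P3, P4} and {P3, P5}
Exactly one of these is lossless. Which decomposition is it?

Decomposition 1

Decomposition 1: common = {P3, P5}, closure = {P2, P3, P4, P5} → lossless.
Decomposition 2: common = {P3}, closure = {P3} → lossy.
Decomposition 3: common = {P3}, closure = {P3} → lossy.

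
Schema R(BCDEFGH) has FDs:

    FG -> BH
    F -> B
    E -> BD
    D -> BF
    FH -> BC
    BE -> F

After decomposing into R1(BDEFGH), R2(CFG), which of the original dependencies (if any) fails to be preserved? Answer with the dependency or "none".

FH -> BC

Check FH → BC: no single fragment contains all of {BCFH}, and the restricted closure of {FH} across the fragments never reaches {BC}.
FG → BH is preserved.
F → B is preserved.
E → BD is preserved.
D → BF is preserved.
BE → F is preserved.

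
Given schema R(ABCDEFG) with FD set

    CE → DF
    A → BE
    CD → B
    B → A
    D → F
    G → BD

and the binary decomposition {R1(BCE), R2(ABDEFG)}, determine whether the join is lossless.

No

Common attributes: R1 ∩ R2 = {BE}.
Closure of {BE}: B → A applies, adding A. So (BE)⁺ = {ABE}.
The closure contains neither all of R1 = {BCE} nor all of R2 = {ABDEFG}, so the common attributes are not a superkey of either fragment. The join is lossy.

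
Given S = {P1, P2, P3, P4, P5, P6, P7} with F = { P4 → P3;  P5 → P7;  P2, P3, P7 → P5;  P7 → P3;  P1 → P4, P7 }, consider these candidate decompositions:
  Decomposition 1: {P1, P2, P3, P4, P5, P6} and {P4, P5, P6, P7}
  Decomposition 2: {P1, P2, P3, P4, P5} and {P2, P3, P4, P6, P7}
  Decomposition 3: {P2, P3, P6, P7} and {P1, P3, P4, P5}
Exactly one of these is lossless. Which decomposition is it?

Decomposition 1

Decomposition 1: common = {P4, P5, P6}, closure = {P3, P4, P5, P6, P7} → lossless.
Decomposition 2: common = {P2, P3, P4}, closure = {P2, P3, P4} → lossy.
Decomposition 3: common = {P3}, closure = {P3} → lossy.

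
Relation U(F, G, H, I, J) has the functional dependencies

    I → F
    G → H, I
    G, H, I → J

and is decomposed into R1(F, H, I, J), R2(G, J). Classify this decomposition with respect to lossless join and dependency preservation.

Lossless test: (J)⁺ = {J}, which is a superkey of neither fragment — lossy.
Dependency preservation: the restricted closure of {G} across the fragments never reaches {H, I}, so G → H, I cannot be enforced without a join — not preserved.

lossy and not dependency-preserving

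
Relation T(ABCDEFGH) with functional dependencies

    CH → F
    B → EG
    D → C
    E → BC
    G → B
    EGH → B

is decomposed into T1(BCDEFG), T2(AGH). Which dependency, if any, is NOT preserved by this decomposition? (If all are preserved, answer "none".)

CH → F

Check CH → F: no single fragment contains all of {CFH}, and the restricted closure of {CH} across the fragments never reaches {F}.
B → EG is preserved.
D → C is preserved.
E → BC is preserved.
G → B is preserved.
EGH → B is preserved.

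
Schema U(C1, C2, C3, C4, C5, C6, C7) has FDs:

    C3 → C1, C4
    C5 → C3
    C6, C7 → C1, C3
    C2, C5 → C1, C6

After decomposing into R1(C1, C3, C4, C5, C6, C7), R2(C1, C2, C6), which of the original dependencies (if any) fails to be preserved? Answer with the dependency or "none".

Check C2, C5 → C1, C6: no single fragment contains all of {C1, C2, C5, C6}, and the restricted closure of {C2, C5} across the fragments never reaches {C1, C6}.
C3 → C1, C4 is preserved.
C5 → C3 is preserved.
C6, C7 → C1, C3 is preserved.

C2, C5 → C1, C6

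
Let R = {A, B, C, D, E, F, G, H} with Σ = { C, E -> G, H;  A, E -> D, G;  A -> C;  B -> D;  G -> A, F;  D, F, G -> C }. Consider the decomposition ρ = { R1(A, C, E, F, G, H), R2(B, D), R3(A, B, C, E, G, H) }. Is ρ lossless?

Yes

Chase test. Columns are A, B, C, D, E, F, G, H; row i has aⱼ where attribute j ∈ Ri, else bᵢⱼ.
Initial tableau (one row per fragment):
  row 1: a1 b12 a3 b14 a5 a6 a7 a8
  row 2: b21 a2 b23 a4 b25 b26 b27 b28
  row 3: a1 a2 a3 b34 a5 b36 a7 a8
Rows 1 and 3 agree on A, E; apply A, E→D, G and equate their D, G entries.
Rows 2 and 3 agree on B; apply B→D and equate their D entries.
Rows 1 and 3 agree on G; apply G→A, F and equate their A, F entries.
Row 3 is now all distinguished symbols — the join is lossless.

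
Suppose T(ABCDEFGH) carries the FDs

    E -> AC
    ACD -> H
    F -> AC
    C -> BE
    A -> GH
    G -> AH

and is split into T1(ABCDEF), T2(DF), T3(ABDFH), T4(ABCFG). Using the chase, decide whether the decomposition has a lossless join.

Yes

Chase test. Columns are ABCDEFGH; row i has aⱼ where attribute j ∈ Ti, else bᵢⱼ.
Initial tableau (one row per fragment):
  row 1: a1 a2 a3 a4 a5 a6 b17 b18
  row 2: b21 b22 b23 a4 b25 a6 b27 b28
  row 3: a1 a2 b33 a4 b35 a6 b37 a8
  row 4: a1 a2 a3 b44 b45 a6 a7 b48
Rows 1 and 2 agree on F; apply F→AC and equate their AC entries.
Rows 1 and 3 agree on F; apply F→AC and equate their AC entries.
Rows 1 and 2 agree on C; apply C→BE and equate their BE entries.
Rows 1 and 3 agree on C; apply C→BE and equate their BE entries.
Rows 1 and 4 agree on C; apply C→BE and equate their BE entries.
Rows 1 and 2 agree on A; apply A→GH and equate their GH entries.
Rows 1 and 3 agree on A; apply A→GH and equate their GH entries.
Rows 1 and 4 agree on A; apply A→GH and equate their GH entries.
Row 1 is now all distinguished symbols — the join is lossless.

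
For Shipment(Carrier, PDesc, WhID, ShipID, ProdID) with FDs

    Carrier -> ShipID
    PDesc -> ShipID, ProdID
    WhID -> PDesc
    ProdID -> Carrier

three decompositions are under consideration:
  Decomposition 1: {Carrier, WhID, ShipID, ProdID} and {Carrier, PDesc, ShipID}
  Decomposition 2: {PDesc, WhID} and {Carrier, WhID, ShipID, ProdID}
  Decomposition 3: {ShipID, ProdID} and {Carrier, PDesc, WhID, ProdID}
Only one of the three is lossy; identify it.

Decomposition 1: common = {Carrier, ShipID}, closure = {Carrier, ShipID} → lossy.
Decomposition 2: common = {WhID}, closure = {Carrier, PDesc, WhID, ShipID, ProdID} → lossless.
Decomposition 3: common = {ProdID}, closure = {Carrier, ShipID, ProdID} → lossless.

Decomposition 1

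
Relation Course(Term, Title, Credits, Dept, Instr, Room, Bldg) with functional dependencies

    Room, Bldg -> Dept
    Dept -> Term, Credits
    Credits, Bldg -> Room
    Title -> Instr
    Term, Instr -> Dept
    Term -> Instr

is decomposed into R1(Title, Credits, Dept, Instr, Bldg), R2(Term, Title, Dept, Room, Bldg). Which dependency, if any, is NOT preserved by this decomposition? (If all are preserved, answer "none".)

none

Room, Bldg → Dept lies within R2.
Dept → Term, Credits: restricted closure across fragments reaches Term, Credits.
Credits, Bldg → Room: restricted closure across fragments reaches Room.
Title → Instr lies within R1.
Term, Instr → Dept: restricted closure across fragments reaches Dept.
Term → Instr: restricted closure across fragments reaches Instr.
Every dependency is enforceable on the fragments, so the decomposition is dependency-preserving.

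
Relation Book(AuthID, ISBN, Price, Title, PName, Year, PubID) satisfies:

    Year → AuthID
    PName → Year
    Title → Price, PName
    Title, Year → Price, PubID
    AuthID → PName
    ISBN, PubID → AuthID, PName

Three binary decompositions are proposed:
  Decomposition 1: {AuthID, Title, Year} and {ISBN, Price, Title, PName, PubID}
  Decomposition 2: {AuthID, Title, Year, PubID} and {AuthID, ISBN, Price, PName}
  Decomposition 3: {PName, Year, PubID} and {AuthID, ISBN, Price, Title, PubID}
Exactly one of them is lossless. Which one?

Decomposition 1: common = {Title}, closure = {AuthID, Price, Title, PName, Year, PubID} → lossless.
Decomposition 2: common = {AuthID}, closure = {AuthID, PName, Year} → lossy.
Decomposition 3: common = {PubID}, closure = {PubID} → lossy.

Decomposition 1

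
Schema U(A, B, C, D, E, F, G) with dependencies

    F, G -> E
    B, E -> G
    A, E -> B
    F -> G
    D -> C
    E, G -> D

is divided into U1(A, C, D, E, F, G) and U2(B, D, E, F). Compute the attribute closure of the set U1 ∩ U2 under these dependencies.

U1 ∩ U2 = {D, E, F}.
F → G applies, adding G
D → C applies, adding C
Closure: {C, D, E, F, G}.

C, D, E, F, G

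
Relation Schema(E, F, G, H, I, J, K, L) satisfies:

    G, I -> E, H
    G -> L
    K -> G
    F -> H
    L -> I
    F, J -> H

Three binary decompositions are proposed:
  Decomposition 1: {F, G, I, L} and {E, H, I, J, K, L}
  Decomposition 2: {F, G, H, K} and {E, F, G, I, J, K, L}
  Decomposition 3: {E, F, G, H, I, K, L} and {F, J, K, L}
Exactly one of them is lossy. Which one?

Decomposition 1: common = {I, L}, closure = {I, L} → lossy.
Decomposition 2: common = {F, G, K}, closure = {E, F, G, H, I, K, L} → lossless.
Decomposition 3: common = {F, K, L}, closure = {E, F, G, H, I, K, L} → lossless.

Decomposition 1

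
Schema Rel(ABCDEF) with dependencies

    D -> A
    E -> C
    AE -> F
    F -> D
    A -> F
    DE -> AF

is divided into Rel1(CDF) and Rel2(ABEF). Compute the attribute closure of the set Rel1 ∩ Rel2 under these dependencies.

Rel1 ∩ Rel2 = {F}.
F → D applies, adding D
D → A applies, adding A
Closure: {ADF}.

ADF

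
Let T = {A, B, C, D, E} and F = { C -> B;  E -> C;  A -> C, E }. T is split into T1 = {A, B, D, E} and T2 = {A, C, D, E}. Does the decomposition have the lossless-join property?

Common attributes: T1 ∩ T2 = {A, D, E}.
Closure of {A, D, E}: E → C applies, adding C; C → B applies, adding B. So (A, D, E)⁺ = {A, B, C, D, E}.
This closure contains every attribute of T1, so T1 ∩ T2 → T1. The join is lossless.

Yes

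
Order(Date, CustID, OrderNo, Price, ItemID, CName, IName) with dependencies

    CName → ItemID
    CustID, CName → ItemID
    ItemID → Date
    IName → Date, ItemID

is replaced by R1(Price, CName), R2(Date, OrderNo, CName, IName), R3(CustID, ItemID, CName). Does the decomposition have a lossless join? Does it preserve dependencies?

Lossless test (chase): Rows 1 and 2 agree on CName; apply CName→ItemID and equate their ItemID entries. Rows 1 and 3 agree on CName; apply CName→ItemID and equate their ItemID entries. Rows 1 and 2 agree on ItemID; apply ItemID→Date and equate their Date entries. Rows 1 and 3 agree on ItemID; apply ItemID→Date and equate their Date entries. No row becomes fully distinguished — the join is lossy.
Dependency preservation: the restricted closure of {ItemID} across the fragments never reaches {Date}, so ItemID → Date cannot be enforced without a join — not preserved.

lossy and not dependency-preserving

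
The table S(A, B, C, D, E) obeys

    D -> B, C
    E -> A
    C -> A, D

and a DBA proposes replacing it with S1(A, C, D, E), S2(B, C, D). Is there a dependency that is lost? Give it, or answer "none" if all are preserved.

D → B, C lies within S2.
E → A lies within S1.
C → A, D lies within S1.
Every dependency is enforceable on the fragments, so the decomposition is dependency-preserving.

none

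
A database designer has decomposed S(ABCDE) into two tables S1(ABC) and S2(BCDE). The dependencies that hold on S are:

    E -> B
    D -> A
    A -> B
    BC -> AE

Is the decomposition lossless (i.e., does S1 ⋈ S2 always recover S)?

Common attributes: S1 ∩ S2 = {BC}.
Closure of {BC}: BC → AE applies, adding AE. So (BC)⁺ = {ABCE}.
This closure contains every attribute of S1, so S1 ∩ S2 → S1. The join is lossless.

Yes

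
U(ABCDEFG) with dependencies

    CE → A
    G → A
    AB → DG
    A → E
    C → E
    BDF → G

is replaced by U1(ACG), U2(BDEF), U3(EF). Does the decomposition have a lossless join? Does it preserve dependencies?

lossy and not dependency-preserving

Lossless test (chase): applying each FD to every pair of rows produces no changes in the tableau, so no row becomes fully distinguished — the join is lossy.
Dependency preservation: the restricted closure of {AB} across the fragments never reaches {DG}, so AB → DG cannot be enforced without a join — not preserved.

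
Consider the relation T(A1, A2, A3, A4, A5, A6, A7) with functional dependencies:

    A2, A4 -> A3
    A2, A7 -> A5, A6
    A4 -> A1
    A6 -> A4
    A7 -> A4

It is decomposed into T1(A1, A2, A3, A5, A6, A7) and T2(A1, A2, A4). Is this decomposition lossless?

Common attributes: T1 ∩ T2 = {A1, A2}.
No dependency enlarges {A1, A2}, so (A1, A2)⁺ = {A1, A2}.
The closure contains neither all of T1 = {A1, A2, A3, A5, A6, A7} nor all of T2 = {A1, A2, A4}, so the common attributes are not a superkey of either fragment. The join is lossy.

No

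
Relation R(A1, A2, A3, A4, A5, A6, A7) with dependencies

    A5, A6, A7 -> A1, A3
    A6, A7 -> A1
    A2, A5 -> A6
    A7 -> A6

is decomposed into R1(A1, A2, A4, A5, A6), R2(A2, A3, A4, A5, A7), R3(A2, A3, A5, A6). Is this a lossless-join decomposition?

No

Chase test. Columns are A1, A2, A3, A4, A5, A6, A7; row i has aⱼ where attribute j ∈ Ri, else bᵢⱼ.
Initial tableau (one row per fragment):
  row 1: a1 a2 b13 a4 a5 a6 b17
  row 2: b21 a2 a3 a4 a5 b26 a7
  row 3: b31 a2 a3 b34 a5 a6 b37
Rows 1 and 2 agree on A2, A5; apply A2, A5→A6 and equate their A6 entries.
No row becomes fully distinguished — the join is lossy.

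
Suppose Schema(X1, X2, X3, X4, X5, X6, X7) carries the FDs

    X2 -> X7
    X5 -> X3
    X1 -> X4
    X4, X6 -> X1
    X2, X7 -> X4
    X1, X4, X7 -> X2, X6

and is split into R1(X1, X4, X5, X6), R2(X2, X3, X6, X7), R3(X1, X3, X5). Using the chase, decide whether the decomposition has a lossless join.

Chase test. Columns are X1, X2, X3, X4, X5, X6, X7; row i has aⱼ where attribute j ∈ Ri, else bᵢⱼ.
Initial tableau (one row per fragment):
  row 1: a1 b12 b13 a4 a5 a6 b17
  row 2: b21 a2 a3 b24 b25 a6 a7
  row 3: a1 b32 a3 b34 a5 b36 b37
Rows 1 and 3 agree on X5; apply X5→X3 and equate their X3 entries.
Rows 1 and 3 agree on X1; apply X1→X4 and equate their X4 entries.
No row becomes fully distinguished — the join is lossy.

No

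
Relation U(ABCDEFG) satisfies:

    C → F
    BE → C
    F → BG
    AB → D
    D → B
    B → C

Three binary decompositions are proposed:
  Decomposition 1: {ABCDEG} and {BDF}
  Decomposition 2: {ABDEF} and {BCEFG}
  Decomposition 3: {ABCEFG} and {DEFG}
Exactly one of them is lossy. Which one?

Decomposition 1: common = {BD}, closure = {BCDFG} → lossless.
Decomposition 2: common = {BEF}, closure = {BCEFG} → lossless.
Decomposition 3: common = {EFG}, closure = {BCEFG} → lossy.

Decomposition 3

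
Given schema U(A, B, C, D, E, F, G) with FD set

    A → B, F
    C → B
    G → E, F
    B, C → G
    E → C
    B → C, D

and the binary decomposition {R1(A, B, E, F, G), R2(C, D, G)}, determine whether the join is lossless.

Yes

Common attributes: R1 ∩ R2 = {G}.
Closure of {G}: G → E, F applies, adding E, F; E → C applies, adding C; C → B applies, adding B; B → C, D applies, adding D. So (G)⁺ = {B, C, D, E, F, G}.
This closure contains every attribute of R2, so R1 ∩ R2 → R2. The join is lossless.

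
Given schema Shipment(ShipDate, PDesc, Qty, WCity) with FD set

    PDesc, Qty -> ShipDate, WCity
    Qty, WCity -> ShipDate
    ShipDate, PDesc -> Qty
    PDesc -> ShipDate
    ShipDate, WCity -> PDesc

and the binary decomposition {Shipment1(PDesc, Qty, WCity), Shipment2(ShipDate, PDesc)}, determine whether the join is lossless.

Common attributes: Shipment1 ∩ Shipment2 = {PDesc}.
Closure of {PDesc}: PDesc → ShipDate applies, adding ShipDate; ShipDate, PDesc → Qty applies, adding Qty; PDesc, Qty → ShipDate, WCity applies, adding WCity. So (PDesc)⁺ = {ShipDate, PDesc, Qty, WCity}.
This closure contains every attribute of Shipment1, so Shipment1 ∩ Shipment2 → Shipment1. The join is lossless.

Yes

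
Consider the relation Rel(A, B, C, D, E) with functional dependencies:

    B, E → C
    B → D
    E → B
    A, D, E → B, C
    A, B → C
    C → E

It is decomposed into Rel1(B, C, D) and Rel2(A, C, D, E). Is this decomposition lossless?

Common attributes: Rel1 ∩ Rel2 = {C, D}.
Closure of {C, D}: C → E applies, adding E; E → B applies, adding B. So (C, D)⁺ = {B, C, D, E}.
This closure contains every attribute of Rel1, so Rel1 ∩ Rel2 → Rel1. The join is lossless.

Yes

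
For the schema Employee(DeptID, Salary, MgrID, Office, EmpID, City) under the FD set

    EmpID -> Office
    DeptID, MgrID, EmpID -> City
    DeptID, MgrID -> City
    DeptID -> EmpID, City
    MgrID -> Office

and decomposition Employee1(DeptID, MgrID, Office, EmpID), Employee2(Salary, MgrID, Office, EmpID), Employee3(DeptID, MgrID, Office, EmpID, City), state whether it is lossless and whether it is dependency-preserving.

Lossless test (chase): Rows 1 and 3 agree on DeptID, MgrID, EmpID; apply DeptID, MgrID, EmpID→City and equate their City entries. No row becomes fully distinguished — the join is lossy.
Dependency preservation: every FD's attributes lie within a single fragment, so each can be enforced locally — preserved.

lossy but dependency-preserving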